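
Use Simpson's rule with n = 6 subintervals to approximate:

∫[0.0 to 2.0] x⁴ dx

f(x) = x⁴
a = 0.0, b = 2.0, n = 6
h = (b - a)/n = 0.333333

Simpson's rule: (h/3)[f(x₀) + 4f(x₁) + 2f(x₂) + ... + f(xₙ)]

x_0 = 0.0000, f(x_0) = 0.000000, coefficient = 1
x_1 = 0.3333, f(x_1) = 0.012346, coefficient = 4
x_2 = 0.6667, f(x_2) = 0.197531, coefficient = 2
x_3 = 1.0000, f(x_3) = 1.000000, coefficient = 4
x_4 = 1.3333, f(x_4) = 3.160494, coefficient = 2
x_5 = 1.6667, f(x_5) = 7.716049, coefficient = 4
x_6 = 2.0000, f(x_6) = 16.000000, coefficient = 1

I ≈ (0.333333/3) × 57.629630 = 6.403292
Exact value: 6.400000
Error: 0.003292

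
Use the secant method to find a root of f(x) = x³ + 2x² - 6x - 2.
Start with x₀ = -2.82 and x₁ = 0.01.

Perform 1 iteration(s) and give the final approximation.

f(x) = x³ + 2x² - 6x - 2
x₀ = -2.82, x₁ = 0.01

Secant formula: x_{n+1} = x_n - f(x_n)(x_n - x_{n-1})/(f(x_n) - f(x_{n-1}))

Iteration 1:
  f(-2.820000) = 8.399032
  f(0.010000) = -2.059799
  x_2 = 0.010000 - (-2.059799)×(0.010000 - (-2.820000))/(-2.059799 - 8.399032)
       = -0.547350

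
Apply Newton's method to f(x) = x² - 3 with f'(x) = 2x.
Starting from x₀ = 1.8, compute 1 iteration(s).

f(x) = x² - 3
f'(x) = 2x
x₀ = 1.8

Newton-Raphson formula: x_{n+1} = x_n - f(x_n)/f'(x_n)

Iteration 1:
  f(1.800000) = 0.240000
  f'(1.800000) = 3.600000
  x_1 = 1.800000 - 0.240000/3.600000 = 1.733333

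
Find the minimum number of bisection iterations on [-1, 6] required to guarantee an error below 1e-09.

We need (b-a)/2^n ≤ 1e-09
(6 - (-1))/2^n ≤ 1e-09
7/2^n ≤ 1e-09
2^n ≥ 7000000000
n ≥ log₂(7000000000) = 32.70
n ≥ 33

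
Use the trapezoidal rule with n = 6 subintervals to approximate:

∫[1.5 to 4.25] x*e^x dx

f(x) = x*e^x
a = 1.5, b = 4.25, n = 6
h = (b - a)/n = 0.458333

Trapezoidal rule: (h/2)[f(x₀) + 2f(x₁) + 2f(x₂) + ... + f(xₙ)]

x_0 = 1.5000, f(x_0) = 6.722534, coefficient = 1
x_1 = 1.9583, f(x_1) = 13.879697, coefficient = 2
x_2 = 2.4167, f(x_2) = 27.087053, coefficient = 2
x_3 = 2.8750, f(x_3) = 50.960594, coefficient = 2
x_4 = 3.3333, f(x_4) = 93.438750, coefficient = 2
x_5 = 3.7917, f(x_5) = 168.085427, coefficient = 2
x_6 = 4.2500, f(x_6) = 297.948002, coefficient = 1

I ≈ (0.458333/2) × 1011.573576 = 231.818945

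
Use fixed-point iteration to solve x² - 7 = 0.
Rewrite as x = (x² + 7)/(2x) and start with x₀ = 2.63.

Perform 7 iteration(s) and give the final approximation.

Equation: x² - 7 = 0
Fixed-point form: x = (x² + 7)/(2x)
x₀ = 2.63

x_1 = g(2.630000) = 2.645798
x_2 = g(2.645798) = 2.645751
x_3 = g(2.645751) = 2.645751
x_4 = g(2.645751) = 2.645751
x_5 = g(2.645751) = 2.645751
x_6 = g(2.645751) = 2.645751
x_7 = g(2.645751) = 2.645751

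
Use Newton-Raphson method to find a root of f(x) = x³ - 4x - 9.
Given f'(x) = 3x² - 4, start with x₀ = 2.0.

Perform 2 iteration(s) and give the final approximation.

f(x) = x³ - 4x - 9
f'(x) = 3x² - 4
x₀ = 2.0

Newton-Raphson formula: x_{n+1} = x_n - f(x_n)/f'(x_n)

Iteration 1:
  f(2.000000) = -9.000000
  f'(2.000000) = 8.000000
  x_1 = 2.000000 - (-9.000000)/8.000000 = 3.125000
Iteration 2:
  f(3.125000) = 9.017578
  f'(3.125000) = 25.296875
  x_2 = 3.125000 - 9.017578/25.296875 = 2.768530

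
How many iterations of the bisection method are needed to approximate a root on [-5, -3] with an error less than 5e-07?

We need (b-a)/2^n ≤ 5e-07
(-3 - (-5))/2^n ≤ 5e-07
2/2^n ≤ 5e-07
2^n ≥ 4000000
n ≥ log₂(4000000) = 21.93
n ≥ 22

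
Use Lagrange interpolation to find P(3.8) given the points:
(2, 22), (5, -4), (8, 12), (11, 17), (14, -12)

Lagrange interpolation formula:
P(x) = Σ yᵢ × Lᵢ(x)
where Lᵢ(x) = Π_{j≠i} (x - xⱼ)/(xᵢ - xⱼ)

L_0(3.8) = (3.8 - 5)/(2 - 5) × (3.8 - 8)/(2 - 8) × (3.8 - 11)/(2 - 11) × (3.8 - 14)/(2 - 14) = 0.190400
L_1(3.8) = (3.8 - 2)/(5 - 2) × (3.8 - 8)/(5 - 8) × (3.8 - 11)/(5 - 11) × (3.8 - 14)/(5 - 14) = 1.142400
L_2(3.8) = (3.8 - 2)/(8 - 2) × (3.8 - 5)/(8 - 5) × (3.8 - 11)/(8 - 11) × (3.8 - 14)/(8 - 14) = -0.489600
L_3(3.8) = (3.8 - 2)/(11 - 2) × (3.8 - 5)/(11 - 5) × (3.8 - 8)/(11 - 8) × (3.8 - 14)/(11 - 14) = 0.190400
L_4(3.8) = (3.8 - 2)/(14 - 2) × (3.8 - 5)/(14 - 5) × (3.8 - 8)/(14 - 8) × (3.8 - 11)/(14 - 11) = -0.033600

P(3.8) = 22×L_0(3.8) + (-4)×L_1(3.8) + 12×L_2(3.8) + 17×L_3(3.8) + (-12)×L_4(3.8)
P(3.8) = -2.616000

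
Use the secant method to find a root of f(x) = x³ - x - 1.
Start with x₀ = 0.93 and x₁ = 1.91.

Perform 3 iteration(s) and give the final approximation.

f(x) = x³ - x - 1
x₀ = 0.93, x₁ = 1.91

Secant formula: x_{n+1} = x_n - f(x_n)(x_n - x_{n-1})/(f(x_n) - f(x_{n-1}))

Iteration 1:
  f(0.930000) = -1.125643
  f(1.910000) = 4.057871
  x_2 = 1.910000 - 4.057871×(1.910000 - 0.930000)/(4.057871 - (-1.125643))
       = 1.142815
Iteration 2:
  f(1.910000) = 4.057871
  f(1.142815) = -0.650268
  x_3 = 1.142815 - (-0.650268)×(1.142815 - 1.910000)/(-0.650268 - 4.057871)
       = 1.248775
Iteration 3:
  f(1.142815) = -0.650268
  f(1.248775) = -0.301385
  x_4 = 1.248775 - (-0.301385)×(1.248775 - 1.142815)/(-0.301385 - (-0.650268))
       = 1.340310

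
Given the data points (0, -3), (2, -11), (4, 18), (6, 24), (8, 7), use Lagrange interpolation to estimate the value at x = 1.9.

Lagrange interpolation formula:
P(x) = Σ yᵢ × Lᵢ(x)
where Lᵢ(x) = Π_{j≠i} (x - xⱼ)/(xᵢ - xⱼ)

L_0(1.9) = (1.9 - 2)/(0 - 2) × (1.9 - 4)/(0 - 4) × (1.9 - 6)/(0 - 6) × (1.9 - 8)/(0 - 8) = 0.013677
L_1(1.9) = (1.9 - 0)/(2 - 0) × (1.9 - 4)/(2 - 4) × (1.9 - 6)/(2 - 6) × (1.9 - 8)/(2 - 8) = 1.039478
L_2(1.9) = (1.9 - 0)/(4 - 0) × (1.9 - 2)/(4 - 2) × (1.9 - 6)/(4 - 6) × (1.9 - 8)/(4 - 8) = -0.074248
L_3(1.9) = (1.9 - 0)/(6 - 0) × (1.9 - 2)/(6 - 2) × (1.9 - 4)/(6 - 4) × (1.9 - 8)/(6 - 8) = 0.025353
L_4(1.9) = (1.9 - 0)/(8 - 0) × (1.9 - 2)/(8 - 2) × (1.9 - 4)/(8 - 4) × (1.9 - 6)/(8 - 6) = -0.004260

P(1.9) = (-3)×L_0(1.9) + (-11)×L_1(1.9) + 18×L_2(1.9) + 24×L_3(1.9) + 7×L_4(1.9)
P(1.9) = -12.233109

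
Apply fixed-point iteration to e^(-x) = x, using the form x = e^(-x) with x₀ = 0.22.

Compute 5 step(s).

Equation: e^(-x) = x
Fixed-point form: x = e^(-x)
x₀ = 0.22

x_1 = g(0.220000) = 0.802519
x_2 = g(0.802519) = 0.448199
x_3 = g(0.448199) = 0.638778
x_4 = g(0.638778) = 0.527937
x_5 = g(0.527937) = 0.589820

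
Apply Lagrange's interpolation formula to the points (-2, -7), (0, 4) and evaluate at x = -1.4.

Lagrange interpolation formula:
P(x) = Σ yᵢ × Lᵢ(x)
where Lᵢ(x) = Π_{j≠i} (x - xⱼ)/(xᵢ - xⱼ)

L_0(-1.4) = (-1.4 - 0)/(-2 - 0) = 0.700000
L_1(-1.4) = (-1.4 - (-2))/(0 - (-2)) = 0.300000

P(-1.4) = (-7)×L_0(-1.4) + 4×L_1(-1.4)
P(-1.4) = -3.700000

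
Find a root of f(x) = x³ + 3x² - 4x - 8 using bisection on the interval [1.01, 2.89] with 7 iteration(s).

f(x) = x³ + 3x² - 4x - 8
Initial interval: [1.01, 2.89]

Iteration 1:
  c_1 = (1.010000 + 2.890000)/2 = 1.950000
  f(c_1) = f(1.950000) = 3.022375
  f(a) × f(c) < 0, new interval: [1.010000, 1.950000]
Iteration 2:
  c_2 = (1.010000 + 1.950000)/2 = 1.480000
  f(c_2) = f(1.480000) = -4.107008
  f(a) × f(c) ≥ 0, new interval: [1.480000, 1.950000]
Iteration 3:
  c_3 = (1.480000 + 1.950000)/2 = 1.715000
  f(c_3) = f(1.715000) = -0.992124
  f(a) × f(c) ≥ 0, new interval: [1.715000, 1.950000]
Iteration 4:
  c_4 = (1.715000 + 1.950000)/2 = 1.832500
  f(c_4) = f(1.832500) = 0.897807
  f(a) × f(c) < 0, new interval: [1.715000, 1.832500]
Iteration 5:
  c_5 = (1.715000 + 1.832500)/2 = 1.773750
  f(c_5) = f(1.773750) = -0.075880
  f(a) × f(c) ≥ 0, new interval: [1.773750, 1.832500]
Iteration 6:
  c_6 = (1.773750 + 1.832500)/2 = 1.803125
  f(c_6) = f(1.803125) = 0.403707
  f(a) × f(c) < 0, new interval: [1.773750, 1.803125]
Iteration 7:
  c_7 = (1.773750 + 1.803125)/2 = 1.788438
  f(c_7) = f(1.788438) = 0.162109
  f(a) × f(c) < 0, new interval: [1.773750, 1.788438]

After 7 iteration(s), the approximation is c_7 = 1.788438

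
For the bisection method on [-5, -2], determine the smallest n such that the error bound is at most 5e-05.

We need (b-a)/2^n ≤ 5e-05
(-2 - (-5))/2^n ≤ 5e-05
3/2^n ≤ 5e-05
2^n ≥ 60000
n ≥ log₂(60000) = 15.87
n ≥ 16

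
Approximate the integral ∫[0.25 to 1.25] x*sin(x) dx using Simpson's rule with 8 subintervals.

f(x) = x*sin(x)
a = 0.25, b = 1.25, n = 8
h = (b - a)/n = 0.125000

Simpson's rule: (h/3)[f(x₀) + 4f(x₁) + 2f(x₂) + ... + f(xₙ)]

x_0 = 0.2500, f(x_0) = 0.061851, coefficient = 1
x_1 = 0.3750, f(x_1) = 0.137352, coefficient = 4
x_2 = 0.5000, f(x_2) = 0.239713, coefficient = 2
x_3 = 0.6250, f(x_3) = 0.365686, coefficient = 4
x_4 = 0.7500, f(x_4) = 0.511229, coefficient = 2
x_5 = 0.8750, f(x_5) = 0.671601, coefficient = 4
x_6 = 1.0000, f(x_6) = 0.841471, coefficient = 2
x_7 = 1.1250, f(x_7) = 1.015051, coefficient = 4
x_8 = 1.2500, f(x_8) = 1.186231, coefficient = 1

I ≈ (0.125000/3) × 13.191666 = 0.549653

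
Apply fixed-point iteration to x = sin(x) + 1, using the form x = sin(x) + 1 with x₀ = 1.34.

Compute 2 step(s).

Equation: x = sin(x) + 1
Fixed-point form: x = sin(x) + 1
x₀ = 1.34

x_1 = g(1.340000) = 1.973485
x_2 = g(1.973485) = 1.920011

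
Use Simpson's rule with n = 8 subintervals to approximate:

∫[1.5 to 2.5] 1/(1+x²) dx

f(x) = 1/(1+x²)
a = 1.5, b = 2.5, n = 8
h = (b - a)/n = 0.125000

Simpson's rule: (h/3)[f(x₀) + 4f(x₁) + 2f(x₂) + ... + f(xₙ)]

x_0 = 1.5000, f(x_0) = 0.307692, coefficient = 1
x_1 = 1.6250, f(x_1) = 0.274678, coefficient = 4
x_2 = 1.7500, f(x_2) = 0.246154, coefficient = 2
x_3 = 1.8750, f(x_3) = 0.221453, coefficient = 4
x_4 = 2.0000, f(x_4) = 0.200000, coefficient = 2
x_5 = 2.1250, f(x_5) = 0.181303, coefficient = 4
x_6 = 2.2500, f(x_6) = 0.164948, coefficient = 2
x_7 = 2.3750, f(x_7) = 0.150588, coefficient = 4
x_8 = 2.5000, f(x_8) = 0.137931, coefficient = 1

I ≈ (0.125000/3) × 4.979919 = 0.207497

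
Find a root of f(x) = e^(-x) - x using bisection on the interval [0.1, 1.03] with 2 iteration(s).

f(x) = e^(-x) - x
Initial interval: [0.1, 1.03]

Iteration 1:
  c_1 = (0.100000 + 1.030000)/2 = 0.565000
  f(c_1) = f(0.565000) = 0.003360
  f(a) × f(c) ≥ 0, new interval: [0.565000, 1.030000]
Iteration 2:
  c_2 = (0.565000 + 1.030000)/2 = 0.797500
  f(c_2) = f(0.797500) = -0.347046
  f(a) × f(c) < 0, new interval: [0.565000, 0.797500]

After 2 iteration(s), the approximation is c_2 = 0.797500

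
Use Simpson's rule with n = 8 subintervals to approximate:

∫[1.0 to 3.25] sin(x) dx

f(x) = sin(x)
a = 1.0, b = 3.25, n = 8
h = (b - a)/n = 0.281250

Simpson's rule: (h/3)[f(x₀) + 4f(x₁) + 2f(x₂) + ... + f(xₙ)]

x_0 = 1.0000, f(x_0) = 0.841471, coefficient = 1
x_1 = 1.2812, f(x_1) = 0.958374, coefficient = 4
x_2 = 1.5625, f(x_2) = 0.999966, coefficient = 2
x_3 = 1.8438, f(x_3) = 0.962979, coefficient = 4
x_4 = 2.1250, f(x_4) = 0.850320, coefficient = 2
x_5 = 2.4062, f(x_5) = 0.670841, coefficient = 4
x_6 = 2.6875, f(x_6) = 0.438647, coefficient = 2
x_7 = 2.9688, f(x_7) = 0.171983, coefficient = 4
x_8 = 3.2500, f(x_8) = -0.108195, coefficient = 1

I ≈ (0.281250/3) × 16.367849 = 1.534486
Exact value: 1.534432
Error: 0.000054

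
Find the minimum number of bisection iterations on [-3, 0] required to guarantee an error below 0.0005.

We need (b-a)/2^n ≤ 0.0005
(0 - (-3))/2^n ≤ 0.0005
3/2^n ≤ 0.0005
2^n ≥ 6000
n ≥ log₂(6000) = 12.55
n ≥ 13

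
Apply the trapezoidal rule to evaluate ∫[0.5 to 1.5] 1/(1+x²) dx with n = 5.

f(x) = 1/(1+x²)
a = 0.5, b = 1.5, n = 5
h = (b - a)/n = 0.200000

Trapezoidal rule: (h/2)[f(x₀) + 2f(x₁) + 2f(x₂) + ... + f(xₙ)]

x_0 = 0.5000, f(x_0) = 0.800000, coefficient = 1
x_1 = 0.7000, f(x_1) = 0.671141, coefficient = 2
x_2 = 0.9000, f(x_2) = 0.552486, coefficient = 2
x_3 = 1.1000, f(x_3) = 0.452489, coefficient = 2
x_4 = 1.3000, f(x_4) = 0.371747, coefficient = 2
x_5 = 1.5000, f(x_5) = 0.307692, coefficient = 1

I ≈ (0.200000/2) × 5.203418 = 0.520342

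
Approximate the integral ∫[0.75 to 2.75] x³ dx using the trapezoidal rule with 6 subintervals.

f(x) = x³
a = 0.75, b = 2.75, n = 6
h = (b - a)/n = 0.333333

Trapezoidal rule: (h/2)[f(x₀) + 2f(x₁) + 2f(x₂) + ... + f(xₙ)]

x_0 = 0.7500, f(x_0) = 0.421875, coefficient = 1
x_1 = 1.0833, f(x_1) = 1.271412, coefficient = 2
x_2 = 1.4167, f(x_2) = 2.843171, coefficient = 2
x_3 = 1.7500, f(x_3) = 5.359375, coefficient = 2
x_4 = 2.0833, f(x_4) = 9.042245, coefficient = 2
x_5 = 2.4167, f(x_5) = 14.114005, coefficient = 2
x_6 = 2.7500, f(x_6) = 20.796875, coefficient = 1

I ≈ (0.333333/2) × 86.479167 = 14.413194
Exact value: 14.218750
Error: 0.194444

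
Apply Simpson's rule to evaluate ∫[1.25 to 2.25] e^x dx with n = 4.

f(x) = e^x
a = 1.25, b = 2.25, n = 4
h = (b - a)/n = 0.250000

Simpson's rule: (h/3)[f(x₀) + 4f(x₁) + 2f(x₂) + ... + f(xₙ)]

x_0 = 1.2500, f(x_0) = 3.490343, coefficient = 1
x_1 = 1.5000, f(x_1) = 4.481689, coefficient = 4
x_2 = 1.7500, f(x_2) = 5.754603, coefficient = 2
x_3 = 2.0000, f(x_3) = 7.389056, coefficient = 4
x_4 = 2.2500, f(x_4) = 9.487736, coefficient = 1

I ≈ (0.250000/3) × 71.970265 = 5.997522
Exact value: 5.997393
Error: 0.000129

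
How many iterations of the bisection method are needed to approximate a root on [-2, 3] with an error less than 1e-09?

We need (b-a)/2^n ≤ 1e-09
(3 - (-2))/2^n ≤ 1e-09
5/2^n ≤ 1e-09
2^n ≥ 5000000000
n ≥ log₂(5000000000) = 32.22
n ≥ 33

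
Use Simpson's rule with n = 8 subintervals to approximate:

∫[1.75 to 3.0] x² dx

f(x) = x²
a = 1.75, b = 3.0, n = 8
h = (b - a)/n = 0.156250

Simpson's rule: (h/3)[f(x₀) + 4f(x₁) + 2f(x₂) + ... + f(xₙ)]

x_0 = 1.7500, f(x_0) = 3.062500, coefficient = 1
x_1 = 1.9062, f(x_1) = 3.633789, coefficient = 4
x_2 = 2.0625, f(x_2) = 4.253906, coefficient = 2
x_3 = 2.2188, f(x_3) = 4.922852, coefficient = 4
x_4 = 2.3750, f(x_4) = 5.640625, coefficient = 2
x_5 = 2.5312, f(x_5) = 6.407227, coefficient = 4
x_6 = 2.6875, f(x_6) = 7.222656, coefficient = 2
x_7 = 2.8438, f(x_7) = 8.086914, coefficient = 4
x_8 = 3.0000, f(x_8) = 9.000000, coefficient = 1

I ≈ (0.156250/3) × 138.500000 = 7.213542
Exact value: 7.213542
Error: 0.000000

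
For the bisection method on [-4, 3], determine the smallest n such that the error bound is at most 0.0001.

We need (b-a)/2^n ≤ 0.0001
(3 - (-4))/2^n ≤ 0.0001
7/2^n ≤ 0.0001
2^n ≥ 70000
n ≥ log₂(70000) = 16.10
n ≥ 17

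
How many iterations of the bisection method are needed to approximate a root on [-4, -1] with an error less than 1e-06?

We need (b-a)/2^n ≤ 1e-06
(-1 - (-4))/2^n ≤ 1e-06
3/2^n ≤ 1e-06
2^n ≥ 3000000
n ≥ log₂(3000000) = 21.52
n ≥ 22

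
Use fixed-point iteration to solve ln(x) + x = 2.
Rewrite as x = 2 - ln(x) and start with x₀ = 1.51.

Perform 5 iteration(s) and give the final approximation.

Equation: ln(x) + x = 2
Fixed-point form: x = 2 - ln(x)
x₀ = 1.51

x_1 = g(1.510000) = 1.587890
x_2 = g(1.587890) = 1.537594
x_3 = g(1.537594) = 1.569781
x_4 = g(1.569781) = 1.549064
x_5 = g(1.549064) = 1.562349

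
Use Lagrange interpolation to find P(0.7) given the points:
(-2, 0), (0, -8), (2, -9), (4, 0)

Lagrange interpolation formula:
P(x) = Σ yᵢ × Lᵢ(x)
where Lᵢ(x) = Π_{j≠i} (x - xⱼ)/(xᵢ - xⱼ)

L_0(0.7) = (0.7 - 0)/(-2 - 0) × (0.7 - 2)/(-2 - 2) × (0.7 - 4)/(-2 - 4) = -0.062562
L_1(0.7) = (0.7 - (-2))/(0 - (-2)) × (0.7 - 2)/(0 - 2) × (0.7 - 4)/(0 - 4) = 0.723938
L_2(0.7) = (0.7 - (-2))/(2 - (-2)) × (0.7 - 0)/(2 - 0) × (0.7 - 4)/(2 - 4) = 0.389812
L_3(0.7) = (0.7 - (-2))/(4 - (-2)) × (0.7 - 0)/(4 - 0) × (0.7 - 2)/(4 - 2) = -0.051188

P(0.7) = 0×L_0(0.7) + (-8)×L_1(0.7) + (-9)×L_2(0.7) + 0×L_3(0.7)
P(0.7) = -9.299812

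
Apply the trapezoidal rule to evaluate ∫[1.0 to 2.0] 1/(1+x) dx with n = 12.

f(x) = 1/(1+x)
a = 1.0, b = 2.0, n = 12
h = (b - a)/n = 0.083333

Trapezoidal rule: (h/2)[f(x₀) + 2f(x₁) + 2f(x₂) + ... + f(xₙ)]

x_0 = 1.0000, f(x_0) = 0.500000, coefficient = 1
x_1 = 1.0833, f(x_1) = 0.480000, coefficient = 2
x_2 = 1.1667, f(x_2) = 0.461538, coefficient = 2
x_3 = 1.2500, f(x_3) = 0.444444, coefficient = 2
x_4 = 1.3333, f(x_4) = 0.428571, coefficient = 2
x_5 = 1.4167, f(x_5) = 0.413793, coefficient = 2
x_6 = 1.5000, f(x_6) = 0.400000, coefficient = 2
x_7 = 1.5833, f(x_7) = 0.387097, coefficient = 2
x_8 = 1.6667, f(x_8) = 0.375000, coefficient = 2
x_9 = 1.7500, f(x_9) = 0.363636, coefficient = 2
x_10 = 1.8333, f(x_10) = 0.352941, coefficient = 2
x_11 = 1.9167, f(x_11) = 0.342857, coefficient = 2
x_12 = 2.0000, f(x_12) = 0.333333, coefficient = 1

I ≈ (0.083333/2) × 9.733091 = 0.405545
Exact value: 0.405465
Error: 0.000080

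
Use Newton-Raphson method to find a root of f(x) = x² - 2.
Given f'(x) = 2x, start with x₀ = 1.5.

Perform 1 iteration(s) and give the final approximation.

f(x) = x² - 2
f'(x) = 2x
x₀ = 1.5

Newton-Raphson formula: x_{n+1} = x_n - f(x_n)/f'(x_n)

Iteration 1:
  f(1.500000) = 0.250000
  f'(1.500000) = 3.000000
  x_1 = 1.500000 - 0.250000/3.000000 = 1.416667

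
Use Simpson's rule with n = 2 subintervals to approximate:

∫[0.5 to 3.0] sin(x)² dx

f(x) = sin(x)²
a = 0.5, b = 3.0, n = 2
h = (b - a)/n = 1.250000

Simpson's rule: (h/3)[f(x₀) + 4f(x₁) + 2f(x₂) + ... + f(xₙ)]

x_0 = 0.5000, f(x_0) = 0.229849, coefficient = 1
x_1 = 1.7500, f(x_1) = 0.968228, coefficient = 4
x_2 = 3.0000, f(x_2) = 0.019915, coefficient = 1

I ≈ (1.250000/3) × 4.122677 = 1.717782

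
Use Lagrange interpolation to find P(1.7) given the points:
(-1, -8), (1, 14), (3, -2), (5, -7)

Lagrange interpolation formula:
P(x) = Σ yᵢ × Lᵢ(x)
where Lᵢ(x) = Π_{j≠i} (x - xⱼ)/(xᵢ - xⱼ)

L_0(1.7) = (1.7 - 1)/(-1 - 1) × (1.7 - 3)/(-1 - 3) × (1.7 - 5)/(-1 - 5) = -0.062562
L_1(1.7) = (1.7 - (-1))/(1 - (-1)) × (1.7 - 3)/(1 - 3) × (1.7 - 5)/(1 - 5) = 0.723938
L_2(1.7) = (1.7 - (-1))/(3 - (-1)) × (1.7 - 1)/(3 - 1) × (1.7 - 5)/(3 - 5) = 0.389812
L_3(1.7) = (1.7 - (-1))/(5 - (-1)) × (1.7 - 1)/(5 - 1) × (1.7 - 3)/(5 - 3) = -0.051188

P(1.7) = (-8)×L_0(1.7) + 14×L_1(1.7) + (-2)×L_2(1.7) + (-7)×L_3(1.7)
P(1.7) = 10.214313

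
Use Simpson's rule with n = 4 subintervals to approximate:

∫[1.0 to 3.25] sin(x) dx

f(x) = sin(x)
a = 1.0, b = 3.25, n = 4
h = (b - a)/n = 0.562500

Simpson's rule: (h/3)[f(x₀) + 4f(x₁) + 2f(x₂) + ... + f(xₙ)]

x_0 = 1.0000, f(x_0) = 0.841471, coefficient = 1
x_1 = 1.5625, f(x_1) = 0.999966, coefficient = 4
x_2 = 2.1250, f(x_2) = 0.850320, coefficient = 2
x_3 = 2.6875, f(x_3) = 0.438647, coefficient = 4
x_4 = 3.2500, f(x_4) = -0.108195, coefficient = 1

I ≈ (0.562500/3) × 8.188366 = 1.535319
Exact value: 1.534432
Error: 0.000887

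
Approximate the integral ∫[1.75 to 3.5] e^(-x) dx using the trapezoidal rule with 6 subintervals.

f(x) = e^(-x)
a = 1.75, b = 3.5, n = 6
h = (b - a)/n = 0.291667

Trapezoidal rule: (h/2)[f(x₀) + 2f(x₁) + 2f(x₂) + ... + f(xₙ)]

x_0 = 1.7500, f(x_0) = 0.173774, coefficient = 1
x_1 = 2.0417, f(x_1) = 0.129812, coefficient = 2
x_2 = 2.3333, f(x_2) = 0.096972, coefficient = 2
x_3 = 2.6250, f(x_3) = 0.072440, coefficient = 2
x_4 = 2.9167, f(x_4) = 0.054114, coefficient = 2
x_5 = 3.2083, f(x_5) = 0.040424, coefficient = 2
x_6 = 3.5000, f(x_6) = 0.030197, coefficient = 1

I ≈ (0.291667/2) × 0.991495 = 0.144593
Exact value: 0.143577
Error: 0.001016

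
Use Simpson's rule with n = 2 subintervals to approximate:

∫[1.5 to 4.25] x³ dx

f(x) = x³
a = 1.5, b = 4.25, n = 2
h = (b - a)/n = 1.375000

Simpson's rule: (h/3)[f(x₀) + 4f(x₁) + 2f(x₂) + ... + f(xₙ)]

x_0 = 1.5000, f(x_0) = 3.375000, coefficient = 1
x_1 = 2.8750, f(x_1) = 23.763672, coefficient = 4
x_2 = 4.2500, f(x_2) = 76.765625, coefficient = 1

I ≈ (1.375000/3) × 175.195312 = 80.297852
Exact value: 80.297852
Error: 0.000000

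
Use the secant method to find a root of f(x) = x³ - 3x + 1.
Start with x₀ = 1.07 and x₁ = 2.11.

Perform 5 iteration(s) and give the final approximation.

f(x) = x³ - 3x + 1
x₀ = 1.07, x₁ = 2.11

Secant formula: x_{n+1} = x_n - f(x_n)(x_n - x_{n-1})/(f(x_n) - f(x_{n-1}))

Iteration 1:
  f(1.070000) = -0.984957
  f(2.110000) = 4.063931
  x_2 = 2.110000 - 4.063931×(2.110000 - 1.070000)/(4.063931 - (-0.984957))
       = 1.272887
Iteration 2:
  f(2.110000) = 4.063931
  f(1.272887) = -0.756276
  x_3 = 1.272887 - (-0.756276)×(1.272887 - 2.110000)/(-0.756276 - 4.063931)
       = 1.404228
Iteration 3:
  f(1.272887) = -0.756276
  f(1.404228) = -0.443749
  x_4 = 1.404228 - (-0.443749)×(1.404228 - 1.272887)/(-0.443749 - (-0.756276))
       = 1.590714
Iteration 4:
  f(1.404228) = -0.443749
  f(1.590714) = 0.252956
  x_5 = 1.590714 - 0.252956×(1.590714 - 1.404228)/(0.252956 - (-0.443749))
       = 1.523006
Iteration 5:
  f(1.590714) = 0.252956
  f(1.523006) = -0.036335
  x_6 = 1.523006 - (-0.036335)×(1.523006 - 1.590714)/(-0.036335 - 0.252956)
       = 1.531510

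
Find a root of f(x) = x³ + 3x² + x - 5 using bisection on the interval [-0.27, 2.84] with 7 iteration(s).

f(x) = x³ + 3x² + x - 5
Initial interval: [-0.27, 2.84]

Iteration 1:
  c_1 = (-0.270000 + 2.840000)/2 = 1.285000
  f(c_1) = f(1.285000) = 3.360499
  f(a) × f(c) < 0, new interval: [-0.270000, 1.285000]
Iteration 2:
  c_2 = (-0.270000 + 1.285000)/2 = 0.507500
  f(c_2) = f(0.507500) = -3.589121
  f(a) × f(c) ≥ 0, new interval: [0.507500, 1.285000]
Iteration 3:
  c_3 = (0.507500 + 1.285000)/2 = 0.896250
  f(c_3) = f(0.896250) = -0.974032
  f(a) × f(c) ≥ 0, new interval: [0.896250, 1.285000]
Iteration 4:
  c_4 = (0.896250 + 1.285000)/2 = 1.090625
  f(c_4) = f(1.090625) = 0.956272
  f(a) × f(c) < 0, new interval: [0.896250, 1.090625]
Iteration 5:
  c_5 = (0.896250 + 1.090625)/2 = 0.993437
  f(c_5) = f(0.993437) = -0.065367
  f(a) × f(c) ≥ 0, new interval: [0.993437, 1.090625]
Iteration 6:
  c_6 = (0.993437 + 1.090625)/2 = 1.042031
  f(c_6) = f(1.042031) = 0.430987
  f(a) × f(c) < 0, new interval: [0.993437, 1.042031]
Iteration 7:
  c_7 = (0.993437 + 1.042031)/2 = 1.017734
  f(c_7) = f(1.017734) = 0.179236
  f(a) × f(c) < 0, new interval: [0.993437, 1.017734]

After 7 iteration(s), the approximation is c_7 = 1.017734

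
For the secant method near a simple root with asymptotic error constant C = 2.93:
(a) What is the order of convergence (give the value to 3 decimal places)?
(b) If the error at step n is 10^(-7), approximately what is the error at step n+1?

(a) Secant method has superlinear convergence with order φ = (1+√5)/2 ≈ 1.618.
    This means |e_{n+1}| ≈ C|e_n|^1.618.

(b) With |e_n| = 10^(-7) and C = 2.93:
    |e_{n+1}| ≈ 2.93 × (10^(-7))^1.618 = 2.93 × 10^(-11.33)

(a) ≈ 1.618 (golden ratio); (b) |e_{n+1}| ≈ 1.382e-11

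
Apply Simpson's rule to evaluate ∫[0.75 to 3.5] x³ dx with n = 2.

f(x) = x³
a = 0.75, b = 3.5, n = 2
h = (b - a)/n = 1.375000

Simpson's rule: (h/3)[f(x₀) + 4f(x₁) + 2f(x₂) + ... + f(xₙ)]

x_0 = 0.7500, f(x_0) = 0.421875, coefficient = 1
x_1 = 2.1250, f(x_1) = 9.595703, coefficient = 4
x_2 = 3.5000, f(x_2) = 42.875000, coefficient = 1

I ≈ (1.375000/3) × 81.679688 = 37.436523
Exact value: 37.436523
Error: 0.000000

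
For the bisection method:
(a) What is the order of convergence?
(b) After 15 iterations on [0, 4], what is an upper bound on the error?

(a) Bisection has linear (order 1) convergence; the error is halved each step.

(b) Error bound = (b-a)/2^n = (4 - 0)/2^{15}
    = 4/2^{15}

(a) 1 (linear); (b) error ≤ 1.22e-04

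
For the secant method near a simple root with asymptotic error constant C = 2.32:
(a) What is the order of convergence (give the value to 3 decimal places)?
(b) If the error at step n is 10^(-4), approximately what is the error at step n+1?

(a) Secant method has superlinear convergence with order φ = (1+√5)/2 ≈ 1.618.
    This means |e_{n+1}| ≈ C|e_n|^1.618.

(b) With |e_n| = 10^(-4) and C = 2.32:
    |e_{n+1}| ≈ 2.32 × (10^(-4))^1.618 = 2.32 × 10^(-6.47)

(a) ≈ 1.618 (golden ratio); (b) |e_{n+1}| ≈ 7.823e-07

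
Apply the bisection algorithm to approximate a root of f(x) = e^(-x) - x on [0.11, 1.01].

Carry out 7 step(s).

f(x) = e^(-x) - x
Initial interval: [0.11, 1.01]

Iteration 1:
  c_1 = (0.110000 + 1.010000)/2 = 0.560000
  f(c_1) = f(0.560000) = 0.011209
  f(a) × f(c) ≥ 0, new interval: [0.560000, 1.010000]
Iteration 2:
  c_2 = (0.560000 + 1.010000)/2 = 0.785000
  f(c_2) = f(0.785000) = -0.328880
  f(a) × f(c) < 0, new interval: [0.560000, 0.785000]
Iteration 3:
  c_3 = (0.560000 + 0.785000)/2 = 0.672500
  f(c_3) = f(0.672500) = -0.162069
  f(a) × f(c) < 0, new interval: [0.560000, 0.672500]
Iteration 4:
  c_4 = (0.560000 + 0.672500)/2 = 0.616250
  f(c_4) = f(0.616250) = -0.076284
  f(a) × f(c) < 0, new interval: [0.560000, 0.616250]
Iteration 5:
  c_5 = (0.560000 + 0.616250)/2 = 0.588125
  f(c_5) = f(0.588125) = -0.032757
  f(a) × f(c) < 0, new interval: [0.560000, 0.588125]
Iteration 6:
  c_6 = (0.560000 + 0.588125)/2 = 0.574063
  f(c_6) = f(0.574063) = -0.010830
  f(a) × f(c) < 0, new interval: [0.560000, 0.574063]
Iteration 7:
  c_7 = (0.560000 + 0.574063)/2 = 0.567031
  f(c_7) = f(0.567031) = 0.000176
  f(a) × f(c) ≥ 0, new interval: [0.567031, 0.574063]

After 7 iteration(s), the approximation is c_7 = 0.567031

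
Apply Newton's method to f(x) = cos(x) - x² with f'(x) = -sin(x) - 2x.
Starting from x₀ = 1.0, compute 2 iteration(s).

f(x) = cos(x) - x²
f'(x) = -sin(x) - 2x
x₀ = 1.0

Newton-Raphson formula: x_{n+1} = x_n - f(x_n)/f'(x_n)

Iteration 1:
  f(1.000000) = -0.459698
  f'(1.000000) = -2.841471
  x_1 = 1.000000 - (-0.459698)/(-2.841471) = 0.838218
Iteration 2:
  f(0.838218) = -0.033822
  f'(0.838218) = -2.419890
  x_2 = 0.838218 - (-0.033822)/(-2.419890) = 0.824242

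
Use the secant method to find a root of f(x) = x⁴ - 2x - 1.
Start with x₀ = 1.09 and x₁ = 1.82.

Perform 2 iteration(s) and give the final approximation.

f(x) = x⁴ - 2x - 1
x₀ = 1.09, x₁ = 1.82

Secant formula: x_{n+1} = x_n - f(x_n)(x_n - x_{n-1})/(f(x_n) - f(x_{n-1}))

Iteration 1:
  f(1.090000) = -1.768418
  f(1.820000) = 6.331994
  x_2 = 1.820000 - 6.331994×(1.820000 - 1.090000)/(6.331994 - (-1.768418))
       = 1.249368
Iteration 2:
  f(1.820000) = 6.331994
  f(1.249368) = -1.062264
  x_3 = 1.249368 - (-1.062264)×(1.249368 - 1.820000)/(-1.062264 - 6.331994)
       = 1.331345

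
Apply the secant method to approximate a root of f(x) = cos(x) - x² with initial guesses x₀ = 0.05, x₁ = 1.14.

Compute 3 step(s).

f(x) = cos(x) - x²
x₀ = 0.05, x₁ = 1.14

Secant formula: x_{n+1} = x_n - f(x_n)(x_n - x_{n-1})/(f(x_n) - f(x_{n-1}))

Iteration 1:
  f(0.050000) = 0.996250
  f(1.140000) = -0.882005
  x_2 = 1.140000 - (-0.882005)×(1.140000 - 0.050000)/(-0.882005 - 0.996250)
       = 0.628150
Iteration 2:
  f(1.140000) = -0.882005
  f(0.628150) = 0.414544
  x_3 = 0.628150 - 0.414544×(0.628150 - 1.140000)/(0.414544 - (-0.882005))
       = 0.791803
Iteration 3:
  f(0.628150) = 0.414544
  f(0.791803) = 0.075612
  x_4 = 0.791803 - 0.075612×(0.791803 - 0.628150)/(0.075612 - 0.414544)
       = 0.828312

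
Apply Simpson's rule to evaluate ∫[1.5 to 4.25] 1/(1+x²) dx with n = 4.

f(x) = 1/(1+x²)
a = 1.5, b = 4.25, n = 4
h = (b - a)/n = 0.687500

Simpson's rule: (h/3)[f(x₀) + 4f(x₁) + 2f(x₂) + ... + f(xₙ)]

x_0 = 1.5000, f(x_0) = 0.307692, coefficient = 1
x_1 = 2.1875, f(x_1) = 0.172856, coefficient = 4
x_2 = 2.8750, f(x_2) = 0.107926, coefficient = 2
x_3 = 3.5625, f(x_3) = 0.073039, coefficient = 4
x_4 = 4.2500, f(x_4) = 0.052459, coefficient = 1

I ≈ (0.687500/3) × 1.559582 = 0.357404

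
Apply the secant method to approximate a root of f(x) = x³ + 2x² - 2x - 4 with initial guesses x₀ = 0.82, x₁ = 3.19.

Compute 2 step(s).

f(x) = x³ + 2x² - 2x - 4
x₀ = 0.82, x₁ = 3.19

Secant formula: x_{n+1} = x_n - f(x_n)(x_n - x_{n-1})/(f(x_n) - f(x_{n-1}))

Iteration 1:
  f(0.820000) = -3.743832
  f(3.190000) = 42.433959
  x_2 = 3.190000 - 42.433959×(3.190000 - 0.820000)/(42.433959 - (-3.743832))
       = 1.012146
Iteration 2:
  f(3.190000) = 42.433959
  f(1.012146) = -2.938530
  x_3 = 1.012146 - (-2.938530)×(1.012146 - 3.190000)/(-2.938530 - 42.433959)
       = 1.153194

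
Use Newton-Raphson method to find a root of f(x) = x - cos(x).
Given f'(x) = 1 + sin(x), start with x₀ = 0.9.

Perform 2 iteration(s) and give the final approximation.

f(x) = x - cos(x)
f'(x) = 1 + sin(x)
x₀ = 0.9

Newton-Raphson formula: x_{n+1} = x_n - f(x_n)/f'(x_n)

Iteration 1:
  f(0.900000) = 0.278390
  f'(0.900000) = 1.783327
  x_1 = 0.900000 - 0.278390/1.783327 = 0.743893
Iteration 2:
  f(0.743893) = 0.008055
  f'(0.743893) = 1.677158
  x_2 = 0.743893 - 0.008055/1.677158 = 0.739090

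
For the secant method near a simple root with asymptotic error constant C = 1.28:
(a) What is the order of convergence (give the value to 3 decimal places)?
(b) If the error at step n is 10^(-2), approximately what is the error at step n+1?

(a) Secant method has superlinear convergence with order φ = (1+√5)/2 ≈ 1.618.
    This means |e_{n+1}| ≈ C|e_n|^1.618.

(b) With |e_n| = 10^(-2) and C = 1.28:
    |e_{n+1}| ≈ 1.28 × (10^(-2))^1.618 = 1.28 × 10^(-3.24)

(a) ≈ 1.618 (golden ratio); (b) |e_{n+1}| ≈ 7.433e-04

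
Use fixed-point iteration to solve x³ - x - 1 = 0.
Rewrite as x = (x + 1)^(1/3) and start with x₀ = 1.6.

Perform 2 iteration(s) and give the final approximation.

Equation: x³ - x - 1 = 0
Fixed-point form: x = (x + 1)^(1/3)
x₀ = 1.6

x_1 = g(1.600000) = 1.375069
x_2 = g(1.375069) = 1.334214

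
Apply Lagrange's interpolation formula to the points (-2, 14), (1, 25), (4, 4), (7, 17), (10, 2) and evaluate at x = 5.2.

Lagrange interpolation formula:
P(x) = Σ yᵢ × Lᵢ(x)
where Lᵢ(x) = Π_{j≠i} (x - xⱼ)/(xᵢ - xⱼ)

L_0(5.2) = (5.2 - 1)/(-2 - 1) × (5.2 - 4)/(-2 - 4) × (5.2 - 7)/(-2 - 7) × (5.2 - 10)/(-2 - 10) = 0.022400
L_1(5.2) = (5.2 - (-2))/(1 - (-2)) × (5.2 - 4)/(1 - 4) × (5.2 - 7)/(1 - 7) × (5.2 - 10)/(1 - 10) = -0.153600
L_2(5.2) = (5.2 - (-2))/(4 - (-2)) × (5.2 - 1)/(4 - 1) × (5.2 - 7)/(4 - 7) × (5.2 - 10)/(4 - 10) = 0.806400
L_3(5.2) = (5.2 - (-2))/(7 - (-2)) × (5.2 - 1)/(7 - 1) × (5.2 - 4)/(7 - 4) × (5.2 - 10)/(7 - 10) = 0.358400
L_4(5.2) = (5.2 - (-2))/(10 - (-2)) × (5.2 - 1)/(10 - 1) × (5.2 - 4)/(10 - 4) × (5.2 - 7)/(10 - 7) = -0.033600

P(5.2) = 14×L_0(5.2) + 25×L_1(5.2) + 4×L_2(5.2) + 17×L_3(5.2) + 2×L_4(5.2)
P(5.2) = 5.724800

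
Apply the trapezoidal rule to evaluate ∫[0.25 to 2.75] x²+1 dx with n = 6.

f(x) = x²+1
a = 0.25, b = 2.75, n = 6
h = (b - a)/n = 0.416667

Trapezoidal rule: (h/2)[f(x₀) + 2f(x₁) + 2f(x₂) + ... + f(xₙ)]

x_0 = 0.2500, f(x_0) = 1.062500, coefficient = 1
x_1 = 0.6667, f(x_1) = 1.444444, coefficient = 2
x_2 = 1.0833, f(x_2) = 2.173611, coefficient = 2
x_3 = 1.5000, f(x_3) = 3.250000, coefficient = 2
x_4 = 1.9167, f(x_4) = 4.673611, coefficient = 2
x_5 = 2.3333, f(x_5) = 6.444444, coefficient = 2
x_6 = 2.7500, f(x_6) = 8.562500, coefficient = 1

I ≈ (0.416667/2) × 45.597222 = 9.499421
Exact value: 9.427083
Error: 0.072338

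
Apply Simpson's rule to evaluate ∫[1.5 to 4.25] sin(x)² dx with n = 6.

f(x) = sin(x)²
a = 1.5, b = 4.25, n = 6
h = (b - a)/n = 0.458333

Simpson's rule: (h/3)[f(x₀) + 4f(x₁) + 2f(x₂) + ... + f(xₙ)]

x_0 = 1.5000, f(x_0) = 0.994996, coefficient = 1
x_1 = 1.9583, f(x_1) = 0.857185, coefficient = 4
x_2 = 2.4167, f(x_2) = 0.439675, coefficient = 2
x_3 = 2.8750, f(x_3) = 0.069404, coefficient = 4
x_4 = 3.3333, f(x_4) = 0.036316, coefficient = 2
x_5 = 3.7917, f(x_5) = 0.366322, coefficient = 4
x_6 = 4.2500, f(x_6) = 0.801006, coefficient = 1

I ≈ (0.458333/3) × 7.919626 = 1.209943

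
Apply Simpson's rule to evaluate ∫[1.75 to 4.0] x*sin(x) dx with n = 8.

f(x) = x*sin(x)
a = 1.75, b = 4.0, n = 8
h = (b - a)/n = 0.281250

Simpson's rule: (h/3)[f(x₀) + 4f(x₁) + 2f(x₂) + ... + f(xₙ)]

x_0 = 1.7500, f(x_0) = 1.721975, coefficient = 1
x_1 = 2.0312, f(x_1) = 1.819697, coefficient = 4
x_2 = 2.3125, f(x_2) = 1.705050, coefficient = 2
x_3 = 2.5938, f(x_3) = 1.350946, coefficient = 4
x_4 = 2.8750, f(x_4) = 0.757407, coefficient = 2
x_5 = 3.1562, f(x_5) = -0.046261, coefficient = 4
x_6 = 3.4375, f(x_6) = -1.002402, coefficient = 2
x_7 = 3.7188, f(x_7) = -2.029113, coefficient = 4
x_8 = 4.0000, f(x_8) = -3.027210, coefficient = 1

I ≈ (0.281250/3) × 5.995954 = 0.562121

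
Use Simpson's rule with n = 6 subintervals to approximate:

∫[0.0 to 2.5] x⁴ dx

f(x) = x⁴
a = 0.0, b = 2.5, n = 6
h = (b - a)/n = 0.416667

Simpson's rule: (h/3)[f(x₀) + 4f(x₁) + 2f(x₂) + ... + f(xₙ)]

x_0 = 0.0000, f(x_0) = 0.000000, coefficient = 1
x_1 = 0.4167, f(x_1) = 0.030141, coefficient = 4
x_2 = 0.8333, f(x_2) = 0.482253, coefficient = 2
x_3 = 1.2500, f(x_3) = 2.441406, coefficient = 4
x_4 = 1.6667, f(x_4) = 7.716049, coefficient = 2
x_5 = 2.0833, f(x_5) = 18.838011, coefficient = 4
x_6 = 2.5000, f(x_6) = 39.062500, coefficient = 1

I ≈ (0.416667/3) × 140.697338 = 19.541297
Exact value: 19.531250
Error: 0.010047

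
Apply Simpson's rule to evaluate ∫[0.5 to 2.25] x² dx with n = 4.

f(x) = x²
a = 0.5, b = 2.25, n = 4
h = (b - a)/n = 0.437500

Simpson's rule: (h/3)[f(x₀) + 4f(x₁) + 2f(x₂) + ... + f(xₙ)]

x_0 = 0.5000, f(x_0) = 0.250000, coefficient = 1
x_1 = 0.9375, f(x_1) = 0.878906, coefficient = 4
x_2 = 1.3750, f(x_2) = 1.890625, coefficient = 2
x_3 = 1.8125, f(x_3) = 3.285156, coefficient = 4
x_4 = 2.2500, f(x_4) = 5.062500, coefficient = 1

I ≈ (0.437500/3) × 25.750000 = 3.755208
Exact value: 3.755208
Error: 0.000000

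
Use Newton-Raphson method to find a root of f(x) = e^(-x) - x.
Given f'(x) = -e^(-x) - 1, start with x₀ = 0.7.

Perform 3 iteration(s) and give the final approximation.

f(x) = e^(-x) - x
f'(x) = -e^(-x) - 1
x₀ = 0.7

Newton-Raphson formula: x_{n+1} = x_n - f(x_n)/f'(x_n)

Iteration 1:
  f(0.700000) = -0.203415
  f'(0.700000) = -1.496585
  x_1 = 0.700000 - (-0.203415)/(-1.496585) = 0.564081
Iteration 2:
  f(0.564081) = 0.004802
  f'(0.564081) = -1.568883
  x_2 = 0.564081 - 0.004802/(-1.568883) = 0.567142
Iteration 3:
  f(0.567142) = 0.000003
  f'(0.567142) = -1.567144
  x_3 = 0.567142 - 0.000003/(-1.567144) = 0.567143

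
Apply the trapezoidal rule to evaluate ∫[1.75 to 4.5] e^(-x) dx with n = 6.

f(x) = e^(-x)
a = 1.75, b = 4.5, n = 6
h = (b - a)/n = 0.458333

Trapezoidal rule: (h/2)[f(x₀) + 2f(x₁) + 2f(x₂) + ... + f(xₙ)]

x_0 = 1.7500, f(x_0) = 0.173774, coefficient = 1
x_1 = 2.2083, f(x_1) = 0.109884, coefficient = 2
x_2 = 2.6667, f(x_2) = 0.069483, coefficient = 2
x_3 = 3.1250, f(x_3) = 0.043937, coefficient = 2
x_4 = 3.5833, f(x_4) = 0.027783, coefficient = 2
x_5 = 4.0417, f(x_5) = 0.017568, coefficient = 2
x_6 = 4.5000, f(x_6) = 0.011109, coefficient = 1

I ≈ (0.458333/2) × 0.722193 = 0.165503
Exact value: 0.162665
Error: 0.002838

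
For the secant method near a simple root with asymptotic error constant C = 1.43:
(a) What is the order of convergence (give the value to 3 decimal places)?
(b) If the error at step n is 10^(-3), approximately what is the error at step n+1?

(a) Secant method has superlinear convergence with order φ = (1+√5)/2 ≈ 1.618.
    This means |e_{n+1}| ≈ C|e_n|^1.618.

(b) With |e_n| = 10^(-3) and C = 1.43:
    |e_{n+1}| ≈ 1.43 × (10^(-3))^1.618 = 1.43 × 10^(-4.85)

(a) ≈ 1.618 (golden ratio); (b) |e_{n+1}| ≈ 2.001e-05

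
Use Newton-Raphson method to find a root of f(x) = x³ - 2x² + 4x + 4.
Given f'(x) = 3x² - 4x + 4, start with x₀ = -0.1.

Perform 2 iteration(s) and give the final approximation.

f(x) = x³ - 2x² + 4x + 4
f'(x) = 3x² - 4x + 4
x₀ = -0.1

Newton-Raphson formula: x_{n+1} = x_n - f(x_n)/f'(x_n)

Iteration 1:
  f(-0.100000) = 3.579000
  f'(-0.100000) = 4.430000
  x_1 = -0.100000 - 3.579000/4.430000 = -0.907901
Iteration 2:
  f(-0.907901) = -2.028538
  f'(-0.907901) = 10.104454
  x_2 = -0.907901 - (-2.028538)/10.104454 = -0.707144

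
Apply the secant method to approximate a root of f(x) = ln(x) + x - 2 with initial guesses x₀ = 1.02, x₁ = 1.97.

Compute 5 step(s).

f(x) = ln(x) + x - 2
x₀ = 1.02, x₁ = 1.97

Secant formula: x_{n+1} = x_n - f(x_n)(x_n - x_{n-1})/(f(x_n) - f(x_{n-1}))

Iteration 1:
  f(1.020000) = -0.960197
  f(1.970000) = 0.648034
  x_2 = 1.970000 - 0.648034×(1.970000 - 1.020000)/(0.648034 - (-0.960197))
       = 1.587199
Iteration 2:
  f(1.970000) = 0.648034
  f(1.587199) = 0.049170
  x_3 = 1.587199 - 0.049170×(1.587199 - 1.970000)/(0.049170 - 0.648034)
       = 1.555769
Iteration 3:
  f(1.587199) = 0.049170
  f(1.555769) = -0.002261
  x_4 = 1.555769 - (-0.002261)×(1.555769 - 1.587199)/(-0.002261 - 0.049170)
       = 1.557151
Iteration 4:
  f(1.555769) = -0.002261
  f(1.557151) = 0.000008
  x_5 = 1.557151 - 0.000008×(1.557151 - 1.555769)/(0.000008 - (-0.002261))
       = 1.557146
Iteration 5:
  f(1.557151) = 0.000008
  f(1.557146) = 0.000000
  x_6 = 1.557146 - 0.000000×(1.557146 - 1.557151)/(0.000000 - 0.000008)
       = 1.557146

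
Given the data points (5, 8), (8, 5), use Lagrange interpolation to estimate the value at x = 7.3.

Lagrange interpolation formula:
P(x) = Σ yᵢ × Lᵢ(x)
where Lᵢ(x) = Π_{j≠i} (x - xⱼ)/(xᵢ - xⱼ)

L_0(7.3) = (7.3 - 8)/(5 - 8) = 0.233333
L_1(7.3) = (7.3 - 5)/(8 - 5) = 0.766667

P(7.3) = 8×L_0(7.3) + 5×L_1(7.3)
P(7.3) = 5.700000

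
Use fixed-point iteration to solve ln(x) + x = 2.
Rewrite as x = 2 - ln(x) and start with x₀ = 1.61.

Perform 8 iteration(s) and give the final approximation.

Equation: ln(x) + x = 2
Fixed-point form: x = 2 - ln(x)
x₀ = 1.61

x_1 = g(1.610000) = 1.523766
x_2 = g(1.523766) = 1.578815
x_3 = g(1.578815) = 1.543325
x_4 = g(1.543325) = 1.566061
x_5 = g(1.566061) = 1.551437
x_6 = g(1.551437) = 1.560819
x_7 = g(1.560819) = 1.554790
x_8 = g(1.554790) = 1.558660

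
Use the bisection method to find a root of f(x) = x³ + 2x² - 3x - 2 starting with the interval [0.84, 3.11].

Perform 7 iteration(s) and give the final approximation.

f(x) = x³ + 2x² - 3x - 2
Initial interval: [0.84, 3.11]

Iteration 1:
  c_1 = (0.840000 + 3.110000)/2 = 1.975000
  f(c_1) = f(1.975000) = 7.579984
  f(a) × f(c) < 0, new interval: [0.840000, 1.975000]
Iteration 2:
  c_2 = (0.840000 + 1.975000)/2 = 1.407500
  f(c_2) = f(1.407500) = 0.527949
  f(a) × f(c) < 0, new interval: [0.840000, 1.407500]
Iteration 3:
  c_3 = (0.840000 + 1.407500)/2 = 1.123750
  f(c_3) = f(1.123750) = -1.426535
  f(a) × f(c) ≥ 0, new interval: [1.123750, 1.407500]
Iteration 4:
  c_4 = (1.123750 + 1.407500)/2 = 1.265625
  f(c_4) = f(1.265625) = -0.565975
  f(a) × f(c) ≥ 0, new interval: [1.265625, 1.407500]
Iteration 5:
  c_5 = (1.265625 + 1.407500)/2 = 1.336562
  f(c_5) = f(1.336562) = -0.049255
  f(a) × f(c) ≥ 0, new interval: [1.336562, 1.407500]
Iteration 6:
  c_6 = (1.336562 + 1.407500)/2 = 1.372031
  f(c_6) = f(1.372031) = 0.231653
  f(a) × f(c) < 0, new interval: [1.336562, 1.372031]
Iteration 7:
  c_7 = (1.336562 + 1.372031)/2 = 1.354297
  f(c_7) = f(1.354297) = 0.089292
  f(a) × f(c) < 0, new interval: [1.336562, 1.354297]

After 7 iteration(s), the approximation is c_7 = 1.354297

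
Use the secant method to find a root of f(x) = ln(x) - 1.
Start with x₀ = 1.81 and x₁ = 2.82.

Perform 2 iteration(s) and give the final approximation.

f(x) = ln(x) - 1
x₀ = 1.81, x₁ = 2.82

Secant formula: x_{n+1} = x_n - f(x_n)(x_n - x_{n-1})/(f(x_n) - f(x_{n-1}))

Iteration 1:
  f(1.810000) = -0.406673
  f(2.820000) = 0.036737
  x_2 = 2.820000 - 0.036737×(2.820000 - 1.810000)/(0.036737 - (-0.406673))
       = 2.736321
Iteration 2:
  f(2.820000) = 0.036737
  f(2.736321) = 0.006614
  x_3 = 2.736321 - 0.006614×(2.736321 - 2.820000)/(0.006614 - 0.036737)
       = 2.717947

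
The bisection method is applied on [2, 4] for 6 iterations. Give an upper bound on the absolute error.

Bisection error bound: |error| ≤ (b-a)/2^n
|error| ≤ (4 - 2)/2^6 = 2/2^6
|error| ≤ 0.0312500000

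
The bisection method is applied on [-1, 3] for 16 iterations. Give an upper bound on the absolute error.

Bisection error bound: |error| ≤ (b-a)/2^n
|error| ≤ (3 - (-1))/2^16 = 4/2^16
|error| ≤ 0.0000610352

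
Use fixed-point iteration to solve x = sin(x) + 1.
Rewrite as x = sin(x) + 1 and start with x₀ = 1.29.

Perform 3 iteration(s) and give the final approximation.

Equation: x = sin(x) + 1
Fixed-point form: x = sin(x) + 1
x₀ = 1.29

x_1 = g(1.290000) = 1.960835
x_2 = g(1.960835) = 1.924894
x_3 = g(1.924894) = 1.937960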